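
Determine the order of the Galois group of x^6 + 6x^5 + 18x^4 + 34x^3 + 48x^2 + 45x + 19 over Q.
The degree of the splitting field over Q equals the order of the Galois group, so first determine the group. The polynomial f is an irreducible sextic over Q, so G = Gal(f/Q) is one of the 16 transitive subgroups 6T1, ..., 6T16 of S_6. The discriminant of f is -129140163, which is not a perfect square, so G is not contained in A_6. The transitive groups of degree 6 not contained in A_6 are: C_6 (6T1, order 6), S_3 (6T2, order 6), D_6 (6T3, order 12), C_3 x S_3 (6T5, order 18), A_4 x C_2 (6T6, order 24), S_4 (6T8, order 24), S_3 x S_3 (6T9, order 36), S_4 x C_2 (6T11, order 48), (S_3 x S_3) : C_2 (6T13, order 72), PGL(2,5) (6T14, order 120), S_6 (6T16, order 720). By Dedekind's theorem, for a prime p not dividing disc(f) the degrees of the irreducible factors of f mod p form the cycle type of an element of G. Factoring f modulo the 37 such primes p <= 163 (skipping 3, which divides the discriminant), each new pattern first appears at: mod 2: f = (x^6 + x + 1), pattern 6; mod 7: f = (x^3 + 3x^2 + 4x + 3)(x^3 + 3x^2 + 5x + 4), pattern 3+3; mod 17: f = (x^2 + 9x + 6)(x^2 + 15x + 13)(x^2 + 16x + 7), pattern 2+2+2; mod 19: f = (x)(x + 6)(x + 9)(x + 14)(x + 16)(x + 18), pattern 1+1+1+1+1+1. No other pattern occurs in this range, so the set of observed cycle types is {6, 3+3, 2+2+2, 1+1+1+1+1+1}. The candidates containing elements of all these cycle types are C_6 (6T1) of order 6, D_6 (6T3) of order 12, C_3 x S_3 (6T5) of order 18, A_4 x C_2 (6T6) of order 24, S_3 x S_3 (6T9) of order 36, S_4 x C_2 (6T11) of order 48, (S_3 x S_3) : C_2 (6T13) of order 72, PGL(2,5) (6T14) of order 120, S_6 (6T16) of order 720; the others are excluded. The observed types are precisely the cycle types that occur in C_6 (6T1). Each of the other remaining candidates has further cycle types, and by the Chebotarev density theorem the matching factorization patterns would occur for a proportion of primes equal to their share of the group: D_6 (6T3) additionally contains elements of type 2+2+1+1 (3 of its 12 elements, about 25% of primes); C_3 x S_3 (6T5) additionally contains elements of type 3+1+1+1 (4 of its 18 elements, about 22% of primes); A_4 x C_2 (6T6) additionally contains elements of type 2+2+1+1, 2+1+1+1+1 (6 of its 24 elements, about 25% of primes); S_3 x S_3 (6T9) additionally contains elements of type 3+1+1+1, 2+2+1+1 (13 of its 36 elements, about 36% of primes); S_4 x C_2 (6T11) additionally contains elements of type 4+2, 4+1+1, 2+2+1+1, 2+1+1+1+1 (24 of its 48 elements, about 50% of primes); (S_3 x S_3) : C_2 (6T13) additionally contains elements of type 4+2, 3+2+1, 3+1+1+1, 2+2+1+1, 2+1+1+1+1 (49 of its 72 elements, about 68% of primes); PGL(2,5) (6T14) additionally contains elements of type 5+1, 4+1+1, 2+2+1+1 (69 of its 120 elements, about 58% of primes); S_6 (6T16) additionally contains elements of type 5+1, 4+2, 4+1+1, 3+2+1, 3+1+1+1, 2+2+1+1, 2+1+1+1+1 (544 of its 720 elements, about 76% of primes). None of the 37 primes tested shows any such pattern (for each of these groups the chance of that is below 10^-4), which rules them out. Hence G = C_6 (6T1), of order 6. The Galois group C_6 (6T1) has order 6, so the splitting field has degree 6 over Q.

6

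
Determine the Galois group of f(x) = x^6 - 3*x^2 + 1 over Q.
The polynomial f is an irreducible sextic over Q, so G = Gal(f/Q) is one of the 16 transitive subgroups 6T1, ..., 6T16 of S_6. The discriminant of f is -419904, which is not a perfect square, so G is not contained in A_6. The transitive groups of degree 6 not contained in A_6 are: C_6 (6T1, order 6), S_3 (6T2, order 6), D_6 (6T3, order 12), C_3 x S_3 (6T5, order 18), A_4 x C_2 (6T6, order 24), S_4 (6T8, order 24), S_3 x S_3 (6T9, order 36), S_4 x C_2 (6T11, order 48), (S_3 x S_3) : C_2 (6T13, order 72), PGL(2,5) (6T14, order 120), S_6 (6T16, order 720). By Dedekind's theorem, for a prime p not dividing disc(f) the degrees of the irreducible factors of f mod p form the cycle type of an element of G. Factoring f modulo the 33 such primes p <= 149 (skipping 2, 3, which divide the discriminant), each new pattern first appears at: mod 5: f = (x^3 + 2x^2 + 2x + 3)(x^3 + 3x^2 + 2x + 2), pattern 3+3; mod 7: f = (x^6 + 4x^2 + 1), pattern 6; mod 17: f = (x + 8)(x + 9)(x^2 + 3)(x^2 + 10), pattern 2+2+1+1; mod 19: f = (x + 3)(x + 8)(x + 11)(x + 16)(x^2 + 16), pattern 2+1+1+1+1; mod 71: f = (x^2 + 16)(x^2 + 25)(x^2 + 30), pattern 2+2+2. No other pattern occurs in this range, so the set of observed cycle types is {3+3, 6, 2+2+1+1, 2+1+1+1+1, 2+2+2}. The candidates containing elements of all these cycle types are A_4 x C_2 (6T6) of order 24, S_4 x C_2 (6T11) of order 48, (S_3 x S_3) : C_2 (6T13) of order 72, S_6 (6T16) of order 720; the others are excluded. The observed types are precisely the cycle types that occur in A_4 x C_2 (6T6) (apart from the identity). Each of the other remaining candidates has further cycle types, and by the Chebotarev density theorem the matching factorization patterns would occur for a proportion of primes equal to their share of the group: S_4 x C_2 (6T11) additionally contains elements of type 4+2, 4+1+1 (12 of its 48 elements, about 25% of primes); (S_3 x S_3) : C_2 (6T13) additionally contains elements of type 4+2, 3+2+1, 3+1+1+1 (34 of its 72 elements, about 47% of primes); S_6 (6T16) additionally contains elements of type 5+1, 4+2, 4+1+1, 3+2+1, 3+1+1+1 (484 of its 720 elements, about 67% of primes). None of the 33 primes tested shows any such pattern (for each of these groups the chance of that is below 10^-4), which rules them out. Hence G = A_4 x C_2 (6T6), of order 24.

A_4 x C_2 (also written A4xC2)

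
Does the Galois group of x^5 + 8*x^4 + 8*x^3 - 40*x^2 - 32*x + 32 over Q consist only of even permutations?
Yes

The polynomial is irreducible of degree 5 over Q. Its discriminant is 15352201216 = 123904^2, a perfect square. A Galois group lies in the alternating group exactly when the discriminant is a square in Q, so the Galois group (C_5) is contained in A_5.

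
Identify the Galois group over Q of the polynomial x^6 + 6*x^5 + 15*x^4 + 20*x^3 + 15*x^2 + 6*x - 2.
D_6

The polynomial f is an irreducible sextic over Q, so G = Gal(f/Q) is one of the 16 transitive subgroups 6T1, ..., 6T16 of S_6. The discriminant of f is 11337408, which is not a perfect square, so G is not contained in A_6. The transitive groups of degree 6 not contained in A_6 are: C_6 (6T1, order 6), S_3 (6T2, order 6), D_6 (6T3, order 12), C_3 x S_3 (6T5, order 18), A_4 x C_2 (6T6, order 24), S_4 (6T8, order 24), S_3 x S_3 (6T9, order 36), S_4 x C_2 (6T11, order 48), (S_3 x S_3) : C_2 (6T13, order 72), PGL(2,5) (6T14, order 120), S_6 (6T16, order 720). By Dedekind's theorem, for a prime p not dividing disc(f) the degrees of the irreducible factors of f mod p form the cycle type of an element of G. Factoring f modulo the 79 such primes p <= 419 (skipping 2, 3, which divide the discriminant), each new pattern first appears at: mod 5: f = (x^2 + 2)(x^2 + 2x + 4)(x^2 + 4x + 1), pattern 2+2+2; mod 7: f = (x^6 + 6x^5 + x^4 + 6x^3 + x^2 + 6x + 5), pattern 6; mod 11: f = (x + 4)(x + 9)(x^2 + 5x + 2)(x^2 + 10x + 7), pattern 2+2+1+1; mod 13: f = (x^3 + 3x^2 + 3x + 5)(x^3 + 3x^2 + 3x + 10), pattern 3+3; mod 61: f = (x + 3)(x + 27)(x + 29)(x + 34)(x + 36)(x + 60), pattern 1+1+1+1+1+1. No other pattern occurs in this range, so the set of observed cycle types is {2+2+2, 6, 2+2+1+1, 3+3, 1+1+1+1+1+1}. The candidates containing elements of all these cycle types are D_6 (6T3) of order 12, A_4 x C_2 (6T6) of order 24, S_3 x S_3 (6T9) of order 36, S_4 x C_2 (6T11) of order 48, (S_3 x S_3) : C_2 (6T13) of order 72, PGL(2,5) (6T14) of order 120, S_6 (6T16) of order 720; the others are excluded. The observed types are precisely the cycle types that occur in D_6 (6T3). Each of the other remaining candidates has further cycle types, and by the Chebotarev density theorem the matching factorization patterns would occur for a proportion of primes equal to their share of the group: A_4 x C_2 (6T6) additionally contains elements of type 2+1+1+1+1 (3 of its 24 elements, about 12% of primes); S_3 x S_3 (6T9) additionally contains elements of type 3+1+1+1 (4 of its 36 elements, about 11% of primes); S_4 x C_2 (6T11) additionally contains elements of type 4+2, 4+1+1, 2+1+1+1+1 (15 of its 48 elements, about 31% of primes); (S_3 x S_3) : C_2 (6T13) additionally contains elements of type 4+2, 3+2+1, 3+1+1+1, 2+1+1+1+1 (40 of its 72 elements, about 56% of primes); PGL(2,5) (6T14) additionally contains elements of type 5+1, 4+1+1 (54 of its 120 elements, about 45% of primes); S_6 (6T16) additionally contains elements of type 5+1, 4+2, 4+1+1, 3+2+1, 3+1+1+1, 2+1+1+1+1 (499 of its 720 elements, about 69% of primes). None of the 79 primes tested shows any such pattern (for each of these groups the chance of that is below 10^-4), which rules them out. Hence G = D_6 (6T3), of order 12.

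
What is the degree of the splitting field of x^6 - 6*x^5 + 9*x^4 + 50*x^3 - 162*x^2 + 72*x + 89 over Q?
The degree of the splitting field over Q equals the order of the Galois group, so first determine the group. The polynomial f is an irreducible sextic over Q, so G = Gal(f/Q) is one of the 16 transitive subgroups 6T1, ..., 6T16 of S_6. The discriminant of f is -153891765817344, which is not a perfect square, so G is not contained in A_6. The transitive groups of degree 6 not contained in A_6 are: C_6 (6T1, order 6), S_3 (6T2, order 6), D_6 (6T3, order 12), C_3 x S_3 (6T5, order 18), A_4 x C_2 (6T6, order 24), S_4 (6T8, order 24), S_3 x S_3 (6T9, order 36), S_4 x C_2 (6T11, order 48), (S_3 x S_3) : C_2 (6T13, order 72), PGL(2,5) (6T14, order 120), S_6 (6T16, order 720). By Dedekind's theorem, for a prime p not dividing disc(f) the degrees of the irreducible factors of f mod p form the cycle type of an element of G. Factoring f modulo the 33 such primes p <= 149 (skipping 2, 3, which divide the discriminant), each new pattern first appears at: mod 5: f = (x^3 + x^2 + 2)(x^3 + 3x^2 + x + 2), pattern 3+3; mod 7: f = (x^6 + x^5 + 2x^4 + x^3 + 6x^2 + 2x + 5), pattern 6; mod 17: f = (x + 11)(x + 13)(x^2 + 9x + 11)(x^2 + 12x + 8), pattern 2+2+1+1; mod 19: f = (x + 2)(x + 3)(x + 9)(x + 14)(x^2 + 4x + 11), pattern 2+1+1+1+1; mod 71: f = (x^2 + 9x + 16)(x^2 + 19x + 66)(x^2 + 37x + 69), pattern 2+2+2. No other pattern occurs in this range, so the set of observed cycle types is {3+3, 6, 2+2+1+1, 2+1+1+1+1, 2+2+2}. The candidates containing elements of all these cycle types are A_4 x C_2 (6T6) of order 24, S_4 x C_2 (6T11) of order 48, (S_3 x S_3) : C_2 (6T13) of order 72, S_6 (6T16) of order 720; the others are excluded. The observed types are precisely the cycle types that occur in A_4 x C_2 (6T6) (apart from the identity). Each of the other remaining candidates has further cycle types, and by the Chebotarev density theorem the matching factorization patterns would occur for a proportion of primes equal to their share of the group: S_4 x C_2 (6T11) additionally contains elements of type 4+2, 4+1+1 (12 of its 48 elements, about 25% of primes); (S_3 x S_3) : C_2 (6T13) additionally contains elements of type 4+2, 3+2+1, 3+1+1+1 (34 of its 72 elements, about 47% of primes); S_6 (6T16) additionally contains elements of type 5+1, 4+2, 4+1+1, 3+2+1, 3+1+1+1 (484 of its 720 elements, about 67% of primes). None of the 33 primes tested shows any such pattern (for each of these groups the chance of that is below 10^-4), which rules them out. Hence G = A_4 x C_2 (6T6), of order 24. The Galois group A_4 x C_2 (6T6) has order 24, so the splitting field has degree 24 over Q.

24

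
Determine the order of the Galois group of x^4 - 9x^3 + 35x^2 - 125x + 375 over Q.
24

The degree of the splitting field over Q equals the order of the Galois group, so first determine the group. The polynomial is an irreducible quartic over Q and its discriminant is 1892828125, which is not a perfect square, so the Galois group is not contained in A_4. The resolvent cubic y^3 - 35*y^2 - 375*y + 6500 is irreducible over Q. An irreducible resolvent with non-square discriminant gives S_4. The Galois group S_4 (4T5) has order 24, so the splitting field has degree 24 over Q.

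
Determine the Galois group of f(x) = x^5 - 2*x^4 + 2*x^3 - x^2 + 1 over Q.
The polynomial f is an irreducible quintic over Q, so G = Gal(f/Q) is a transitive subgroup of S_5: one of C_5 (5T1, order 5), D_5 (5T2, order 10), F_20 (5T3, order 20), A_5 (5T4, order 60) or S_5 (5T5, order 120). The discriminant of f is 2209 = 47^2, a perfect square, so G is contained in A_5. The transitive groups of degree 5 contained in A_5 are: C_5 (5T1, order 5), D_5 (5T2, order 10), A_5 (5T4, order 60). By Dedekind's theorem, for a prime p not dividing disc(f) the degrees of the irreducible factors of f mod p form the cycle type of an element of G. Factoring f modulo the 23 such primes p <= 89 (skipping 47, which divides the discriminant), each new pattern first appears at: mod 2: f = (x^5 + x^2 + 1), pattern 5; mod 5: f = (x + 1)(x^2 + 2)(x^2 + 2x + 3), pattern 2+2+1; mod 83: f = (x + 2)(x + 12)(x + 15)(x + 23)(x + 29), pattern 1+1+1+1+1. No other pattern occurs in this range, so the set of observed cycle types is {5, 2+2+1, 1+1+1+1+1}. The candidates containing elements of all these cycle types are D_5 (5T2) of order 10, A_5 (5T4) of order 60; the others are excluded. The observed types are precisely the cycle types that occur in D_5 (5T2). Each of the other remaining candidates has further cycle types, and by the Chebotarev density theorem the matching factorization patterns would occur for a proportion of primes equal to their share of the group: A_5 (5T4) additionally contains elements of type 3+1+1 (20 of its 60 elements, about 33% of primes). None of the 23 primes tested shows any such pattern (for each of these groups the chance of that is below 10^-4), which rules them out. Hence G = D_5 (5T2), of order 10.

D_5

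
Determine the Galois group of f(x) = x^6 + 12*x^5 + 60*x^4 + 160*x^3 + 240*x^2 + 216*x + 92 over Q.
A_6 (also written A6)

The polynomial f is an irreducible sextic over Q, so G = Gal(f/Q) is one of the 16 transitive subgroups 6T1, ..., 6T16 of S_6. The discriminant of f is 746496000000 = 864000^2, a perfect square, so G is contained in A_6. The transitive groups of degree 6 contained in A_6 are: A_4 (6T4, order 12), S_4 (6T7, order 24), (C_3 x C_3) : C_4 (6T10, order 36), PSL(2,5) (6T12, order 60), A_6 (6T15, order 360). By Dedekind's theorem, for a prime p not dividing disc(f) the degrees of the irreducible factors of f mod p form the cycle type of an element of G. Factoring f modulo the 6 such primes p <= 23 (skipping 2, 3, 5, which divide the discriminant), each new pattern first appears at: mod 7: f = (x + 5)(x^5 + 4x^3 + 2x + 3), pattern 5+1; mod 23: f = (x)(x + 9)(x + 14)(x^3 + 12x^2 + 3x + 5), pattern 3+1+1+1. No other pattern occurs in this range, so the set of observed cycle types is {5+1, 3+1+1+1}. Among the candidates above, the only group containing elements of all these cycle types is A_6 (6T15) — each of A_4 (6T4), S_4 (6T7), (C_3 x C_3) : C_4 (6T10), PSL(2,5) (6T12) lacks at least one of them. Hence G = A_6 (6T15), of order 360.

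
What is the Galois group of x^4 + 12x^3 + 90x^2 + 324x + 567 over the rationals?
The polynomial is an irreducible quartic over Q and its discriminant is 1088391168, which is not a perfect square, so the Galois group is not contained in A_4. The resolvent cubic y^3 - 90*y^2 + 1620*y + 17496 has exactly one rational root, so the Galois group is C_4 or D_4. The quartic becomes reducible over Q(sqrt(disc)), so the group is C_4.

C_4 (also written C4)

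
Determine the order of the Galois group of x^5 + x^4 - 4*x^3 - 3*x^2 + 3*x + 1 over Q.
The degree of the splitting field over Q equals the order of the Galois group, so first determine the group. The polynomial f is an irreducible quintic over Q, so G = Gal(f/Q) is a transitive subgroup of S_5: one of C_5 (5T1, order 5), D_5 (5T2, order 10), F_20 (5T3, order 20), A_5 (5T4, order 60) or S_5 (5T5, order 120). The discriminant of f is 14641 = 121^2, a perfect square, so G is contained in A_5. The transitive groups of degree 5 contained in A_5 are: C_5 (5T1, order 5), D_5 (5T2, order 10), A_5 (5T4, order 60). By Dedekind's theorem, for a prime p not dividing disc(f) the degrees of the irreducible factors of f mod p form the cycle type of an element of G. Factoring f modulo the 14 such primes p <= 47 (skipping 11, which divides the discriminant), each new pattern first appears at: mod 2: f = (x^5 + x^4 + x^2 + x + 1), pattern 5; mod 23: f = (x + 9)(x + 12)(x + 13)(x + 17)(x + 19), pattern 1+1+1+1+1. No other pattern occurs in this range, so the set of observed cycle types is {5, 1+1+1+1+1}. The candidates containing elements of all these cycle types are C_5 (5T1) of order 5, D_5 (5T2) of order 10, A_5 (5T4) of order 60; the others are excluded. The observed types are precisely the cycle types that occur in C_5 (5T1). Each of the other remaining candidates has further cycle types, and by the Chebotarev density theorem the matching factorization patterns would occur for a proportion of primes equal to their share of the group: D_5 (5T2) additionally contains elements of type 2+2+1 (5 of its 10 elements, about 50% of primes); A_5 (5T4) additionally contains elements of type 3+1+1, 2+2+1 (35 of its 60 elements, about 58% of primes). None of the 14 primes tested shows any such pattern (for each of these groups the chance of that is below 10^-4), which rules them out. Hence G = C_5 (5T1), of order 5. The Galois group C_5 (5T1) has order 5, so the splitting field has degree 5 over Q.

5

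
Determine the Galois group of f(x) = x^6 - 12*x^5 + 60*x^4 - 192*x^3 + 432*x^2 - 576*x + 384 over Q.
D_6 (order 12)

The polynomial f is an irreducible sextic over Q, so G = Gal(f/Q) is one of the 16 transitive subgroups 6T1, ..., 6T16 of S_6. The discriminant of f is 1352605460594688, which is not a perfect square, so G is not contained in A_6. The transitive groups of degree 6 not contained in A_6 are: C_6 (6T1, order 6), S_3 (6T2, order 6), D_6 (6T3, order 12), C_3 x S_3 (6T5, order 18), A_4 x C_2 (6T6, order 24), S_4 (6T8, order 24), S_3 x S_3 (6T9, order 36), S_4 x C_2 (6T11, order 48), (S_3 x S_3) : C_2 (6T13, order 72), PGL(2,5) (6T14, order 120), S_6 (6T16, order 720). By Dedekind's theorem, for a prime p not dividing disc(f) the degrees of the irreducible factors of f mod p form the cycle type of an element of G. Factoring f modulo the 79 such primes p <= 419 (skipping 2, 3, which divide the discriminant), each new pattern first appears at: mod 5: f = (x^6 + 3x^5 + 3x^3 + 2x^2 + 4x + 4), pattern 6; mod 7: f = (x^2 + 4)(x^2 + 4x + 6)(x^2 + 5x + 2), pattern 2+2+2; mod 11: f = (x + 5)(x + 8)(x^2 + 1)(x^2 + 8x + 3), pattern 2+2+1+1; mod 13: f = (x^3 + 7x^2 + 12x + 8)(x^3 + 7x^2 + 12x + 9), pattern 3+3; mod 97: f = (x + 2)(x + 33)(x + 41)(x + 48)(x + 59)(x + 96), pattern 1+1+1+1+1+1. No other pattern occurs in this range, so the set of observed cycle types is {6, 2+2+2, 2+2+1+1, 3+3, 1+1+1+1+1+1}. The candidates containing elements of all these cycle types are D_6 (6T3) of order 12, A_4 x C_2 (6T6) of order 24, S_3 x S_3 (6T9) of order 36, S_4 x C_2 (6T11) of order 48, (S_3 x S_3) : C_2 (6T13) of order 72, PGL(2,5) (6T14) of order 120, S_6 (6T16) of order 720; the others are excluded. The observed types are precisely the cycle types that occur in D_6 (6T3). Each of the other remaining candidates has further cycle types, and by the Chebotarev density theorem the matching factorization patterns would occur for a proportion of primes equal to their share of the group: A_4 x C_2 (6T6) additionally contains elements of type 2+1+1+1+1 (3 of its 24 elements, about 12% of primes); S_3 x S_3 (6T9) additionally contains elements of type 3+1+1+1 (4 of its 36 elements, about 11% of primes); S_4 x C_2 (6T11) additionally contains elements of type 4+2, 4+1+1, 2+1+1+1+1 (15 of its 48 elements, about 31% of primes); (S_3 x S_3) : C_2 (6T13) additionally contains elements of type 4+2, 3+2+1, 3+1+1+1, 2+1+1+1+1 (40 of its 72 elements, about 56% of primes); PGL(2,5) (6T14) additionally contains elements of type 5+1, 4+1+1 (54 of its 120 elements, about 45% of primes); S_6 (6T16) additionally contains elements of type 5+1, 4+2, 4+1+1, 3+2+1, 3+1+1+1, 2+1+1+1+1 (499 of its 720 elements, about 69% of primes). None of the 79 primes tested shows any such pattern (for each of these groups the chance of that is below 10^-4), which rules them out. Hence G = D_6 (6T3), of order 12.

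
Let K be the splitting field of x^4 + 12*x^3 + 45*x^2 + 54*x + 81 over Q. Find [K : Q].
4

The degree of the splitting field over Q equals the order of the Galois group, so first determine the group. The polynomial is an irreducible quartic over Q and its discriminant is 76527504 = 8748^2, a perfect square, so the Galois group is contained in A_4. The resolvent cubic y^3 - 45*y^2 + 324*y splits completely over Q, which gives the Klein four-group V_4. The Galois group V_4 (4T2) has order 4, so the splitting field has degree 4 over Q.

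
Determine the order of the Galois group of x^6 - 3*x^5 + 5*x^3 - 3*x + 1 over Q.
The degree of the splitting field over Q equals the order of the Galois group, so first determine the group. The polynomial f is an irreducible sextic over Q, so G = Gal(f/Q) is one of the 16 transitive subgroups 6T1, ..., 6T16 of S_6. The discriminant of f is -34992, which is not a perfect square, so G is not contained in A_6. The transitive groups of degree 6 not contained in A_6 are: C_6 (6T1, order 6), S_3 (6T2, order 6), D_6 (6T3, order 12), C_3 x S_3 (6T5, order 18), A_4 x C_2 (6T6, order 24), S_4 (6T8, order 24), S_3 x S_3 (6T9, order 36), S_4 x C_2 (6T11, order 48), (S_3 x S_3) : C_2 (6T13, order 72), PGL(2,5) (6T14, order 120), S_6 (6T16, order 720). By Dedekind's theorem, for a prime p not dividing disc(f) the degrees of the irreducible factors of f mod p form the cycle type of an element of G. Factoring f modulo the 23 such primes p <= 97 (skipping 2, 3, which divide the discriminant), each new pattern first appears at: mod 5: f = (x^2 + x + 1)(x^2 + 2x + 3)(x^2 + 4x + 2), pattern 2+2+2; mod 7: f = (x^3 + x^2 + 3x + 1)(x^3 + 3x^2 + x + 1), pattern 3+3; mod 31: f = (x + 3)(x + 7)(x + 9)(x + 21)(x + 23)(x + 27), pattern 1+1+1+1+1+1. No other pattern occurs in this range, so the set of observed cycle types is {2+2+2, 3+3, 1+1+1+1+1+1}. The candidates containing elements of all these cycle types are C_6 (6T1) of order 6, S_3 (6T2) of order 6, D_6 (6T3) of order 12, C_3 x S_3 (6T5) of order 18, A_4 x C_2 (6T6) of order 24, S_4 (6T8) of order 24, S_3 x S_3 (6T9) of order 36, S_4 x C_2 (6T11) of order 48, (S_3 x S_3) : C_2 (6T13) of order 72, PGL(2,5) (6T14) of order 120, S_6 (6T16) of order 720; the others are excluded. The observed types are precisely the cycle types that occur in S_3 (6T2). Each of the other remaining candidates has further cycle types, and by the Chebotarev density theorem the matching factorization patterns would occur for a proportion of primes equal to their share of the group: C_6 (6T1) additionally contains elements of type 6 (2 of its 6 elements, about 33% of primes); D_6 (6T3) additionally contains elements of type 6, 2+2+1+1 (5 of its 12 elements, about 42% of primes); C_3 x S_3 (6T5) additionally contains elements of type 6, 3+1+1+1 (10 of its 18 elements, about 56% of primes); A_4 x C_2 (6T6) additionally contains elements of type 6, 2+2+1+1, 2+1+1+1+1 (14 of its 24 elements, about 58% of primes); S_4 (6T8) additionally contains elements of type 4+1+1, 2+2+1+1 (9 of its 24 elements, about 38% of primes); S_3 x S_3 (6T9) additionally contains elements of type 6, 3+1+1+1, 2+2+1+1 (25 of its 36 elements, about 69% of primes); S_4 x C_2 (6T11) additionally contains elements of type 6, 4+2, 4+1+1, 2+2+1+1, 2+1+1+1+1 (32 of its 48 elements, about 67% of primes); (S_3 x S_3) : C_2 (6T13) additionally contains elements of type 6, 4+2, 3+2+1, 3+1+1+1, 2+2+1+1, 2+1+1+1+1 (61 of its 72 elements, about 85% of primes); PGL(2,5) (6T14) additionally contains elements of type 6, 5+1, 4+1+1, 2+2+1+1 (89 of its 120 elements, about 74% of primes); S_6 (6T16) additionally contains elements of type 6, 5+1, 4+2, 4+1+1, 3+2+1, 3+1+1+1, 2+2+1+1, 2+1+1+1+1 (664 of its 720 elements, about 92% of primes). None of the 23 primes tested shows any such pattern (for each of these groups the chance of that is below 10^-4), which rules them out. Hence G = S_3 (6T2), of order 6. The Galois group S_3 (6T2) has order 6, so the splitting field has degree 6 over Q.

6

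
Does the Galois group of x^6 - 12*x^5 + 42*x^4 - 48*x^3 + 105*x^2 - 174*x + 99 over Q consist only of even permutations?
The polynomial is irreducible of degree 6 over Q. Its discriminant is -391955289743808, which is not a perfect square. A Galois group lies in the alternating group exactly when the discriminant is a square in Q, so the Galois group (PGL(2,5)) is not contained in A_6.

No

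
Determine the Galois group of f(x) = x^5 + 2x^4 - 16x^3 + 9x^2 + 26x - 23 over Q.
The polynomial f is an irreducible quintic over Q, so G = Gal(f/Q) is a transitive subgroup of S_5: one of C_5 (5T1, order 5), D_5 (5T2, order 10), F_20 (5T3, order 20), A_5 (5T4, order 60) or S_5 (5T5, order 120). The discriminant of f is 7745089 = 2783^2, a perfect square, so G is contained in A_5. The transitive groups of degree 5 contained in A_5 are: C_5 (5T1, order 5), D_5 (5T2, order 10), A_5 (5T4, order 60). By Dedekind's theorem, for a prime p not dividing disc(f) the degrees of the irreducible factors of f mod p form the cycle type of an element of G. Factoring f modulo the 14 such primes p <= 53 (skipping 11, 23, which divide the discriminant), each new pattern first appears at: mod 2: f = (x^5 + x^2 + 1), pattern 5; mod 43: f = (x + 8)(x + 11)(x + 12)(x + 23)(x + 34), pattern 1+1+1+1+1. No other pattern occurs in this range, so the set of observed cycle types is {5, 1+1+1+1+1}. The candidates containing elements of all these cycle types are C_5 (5T1) of order 5, D_5 (5T2) of order 10, A_5 (5T4) of order 60; the others are excluded. The observed types are precisely the cycle types that occur in C_5 (5T1). Each of the other remaining candidates has further cycle types, and by the Chebotarev density theorem the matching factorization patterns would occur for a proportion of primes equal to their share of the group: D_5 (5T2) additionally contains elements of type 2+2+1 (5 of its 10 elements, about 50% of primes); A_5 (5T4) additionally contains elements of type 3+1+1, 2+2+1 (35 of its 60 elements, about 58% of primes). None of the 14 primes tested shows any such pattern (for each of these groups the chance of that is below 10^-4), which rules them out. Hence G = C_5 (5T1), of order 5.

5T1: C_5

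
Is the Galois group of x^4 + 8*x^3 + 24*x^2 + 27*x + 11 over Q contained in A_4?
The polynomial is irreducible of degree 4 over Q. Its discriminant is 15125, which is not a perfect square. A Galois group lies in the alternating group exactly when the discriminant is a square in Q, so the Galois group (C_4) is not contained in A_4.

No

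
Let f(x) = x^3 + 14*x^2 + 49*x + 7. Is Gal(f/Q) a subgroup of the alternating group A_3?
The polynomial is irreducible of degree 3 over Q. Its discriminant is 8281 = 91^2, a perfect square. A Galois group lies in the alternating group exactly when the discriminant is a square in Q, so the Galois group (C_3) is contained in A_3.

Yes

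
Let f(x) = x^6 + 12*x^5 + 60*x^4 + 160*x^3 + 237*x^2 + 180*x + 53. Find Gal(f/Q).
A_4 x C_2

The polynomial f is an irreducible sextic over Q, so G = Gal(f/Q) is one of the 16 transitive subgroups 6T1, ..., 6T16 of S_6. The discriminant of f is -419904, which is not a perfect square, so G is not contained in A_6. The transitive groups of degree 6 not contained in A_6 are: C_6 (6T1, order 6), S_3 (6T2, order 6), D_6 (6T3, order 12), C_3 x S_3 (6T5, order 18), A_4 x C_2 (6T6, order 24), S_4 (6T8, order 24), S_3 x S_3 (6T9, order 36), S_4 x C_2 (6T11, order 48), (S_3 x S_3) : C_2 (6T13, order 72), PGL(2,5) (6T14, order 120), S_6 (6T16, order 720). By Dedekind's theorem, for a prime p not dividing disc(f) the degrees of the irreducible factors of f mod p form the cycle type of an element of G. Factoring f modulo the 33 such primes p <= 149 (skipping 2, 3, which divide the discriminant), each new pattern first appears at: mod 5: f = (x^3 + 3x^2 + 2x + 3)(x^3 + 4x^2 + x + 1), pattern 3+3; mod 7: f = (x^6 + 5x^5 + 4x^4 + 6x^3 + 6x^2 + 5x + 4), pattern 6; mod 17: f = (x + 10)(x + 11)(x^2 + 4x + 7)(x^2 + 4x + 14), pattern 2+2+1+1; mod 19: f = (x + 5)(x + 10)(x + 13)(x + 18)(x^2 + 4x + 1), pattern 2+1+1+1+1; mod 71: f = (x^2 + 4x + 20)(x^2 + 4x + 29)(x^2 + 4x + 34), pattern 2+2+2. No other pattern occurs in this range, so the set of observed cycle types is {3+3, 6, 2+2+1+1, 2+1+1+1+1, 2+2+2}. The candidates containing elements of all these cycle types are A_4 x C_2 (6T6) of order 24, S_4 x C_2 (6T11) of order 48, (S_3 x S_3) : C_2 (6T13) of order 72, S_6 (6T16) of order 720; the others are excluded. The observed types are precisely the cycle types that occur in A_4 x C_2 (6T6) (apart from the identity). Each of the other remaining candidates has further cycle types, and by the Chebotarev density theorem the matching factorization patterns would occur for a proportion of primes equal to their share of the group: S_4 x C_2 (6T11) additionally contains elements of type 4+2, 4+1+1 (12 of its 48 elements, about 25% of primes); (S_3 x S_3) : C_2 (6T13) additionally contains elements of type 4+2, 3+2+1, 3+1+1+1 (34 of its 72 elements, about 47% of primes); S_6 (6T16) additionally contains elements of type 5+1, 4+2, 4+1+1, 3+2+1, 3+1+1+1 (484 of its 720 elements, about 67% of primes). None of the 33 primes tested shows any such pattern (for each of these groups the chance of that is below 10^-4), which rules them out. Hence G = A_4 x C_2 (6T6), of order 24.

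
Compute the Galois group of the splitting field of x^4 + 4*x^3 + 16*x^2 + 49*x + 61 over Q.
C_4, the cyclic group of order 4

The polynomial is an irreducible quartic over Q and its discriminant is 9453125, which is not a perfect square, so the Galois group is not contained in A_4. The resolvent cubic y^3 - 16*y^2 - 48*y + 527 has exactly one rational root, so the Galois group is C_4 or D_4. The quartic becomes reducible over Q(sqrt(disc)), so the group is C_4.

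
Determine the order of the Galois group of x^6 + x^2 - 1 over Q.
24

The degree of the splitting field over Q equals the order of the Galois group, so first determine the group. The polynomial f is an irreducible sextic over Q, so G = Gal(f/Q) is one of the 16 transitive subgroups 6T1, ..., 6T16 of S_6. The discriminant of f is 61504 = 248^2, a perfect square, so G is contained in A_6. The transitive groups of degree 6 contained in A_6 are: A_4 (6T4, order 12), S_4 (6T7, order 24), (C_3 x C_3) : C_4 (6T10, order 36), PSL(2,5) (6T12, order 60), A_6 (6T15, order 360). By Dedekind's theorem, for a prime p not dividing disc(f) the degrees of the irreducible factors of f mod p form the cycle type of an element of G. Factoring f modulo the 79 such primes p <= 419 (skipping 2, 31, which divide the discriminant), each new pattern first appears at: mod 3: f = (x^2 + 1)(x^4 + 2x^2 + 2), pattern 4+2; mod 5: f = (x^3 + x^2 + 3x + 4)(x^3 + 4x^2 + 3x + 1), pattern 3+3; mod 11: f = (x + 3)(x + 8)(x^2 + 4x + 7)(x^2 + 7x + 7), pattern 2+2+1+1; mod 67: f = (x + 2)(x + 3)(x + 11)(x + 56)(x + 64)(x + 65), pattern 1+1+1+1+1+1. No other pattern occurs in this range, so the set of observed cycle types is {4+2, 3+3, 2+2+1+1, 1+1+1+1+1+1}. The candidates containing elements of all these cycle types are S_4 (6T7) of order 24, (C_3 x C_3) : C_4 (6T10) of order 36, A_6 (6T15) of order 360; the others are excluded. The observed types are precisely the cycle types that occur in S_4 (6T7). Each of the other remaining candidates has further cycle types, and by the Chebotarev density theorem the matching factorization patterns would occur for a proportion of primes equal to their share of the group: (C_3 x C_3) : C_4 (6T10) additionally contains elements of type 3+1+1+1 (4 of its 36 elements, about 11% of primes); A_6 (6T15) additionally contains elements of type 5+1, 3+1+1+1 (184 of its 360 elements, about 51% of primes). None of the 79 primes tested shows any such pattern (for each of these groups the chance of that is below 10^-4), which rules them out. Hence G = S_4 (6T7), of order 24. The Galois group S_4 (6T7) has order 24, so the splitting field has degree 24 over Q.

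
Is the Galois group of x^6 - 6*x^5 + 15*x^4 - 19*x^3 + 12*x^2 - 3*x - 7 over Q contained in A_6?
The polynomial is irreducible of degree 6 over Q. Its discriminant is 871199469, which is not a perfect square. A Galois group lies in the alternating group exactly when the discriminant is a square in Q, so the Galois group (S_3 x S_3) is not contained in A_6.

No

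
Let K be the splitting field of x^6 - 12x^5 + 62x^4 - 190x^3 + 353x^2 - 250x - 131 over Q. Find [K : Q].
24

The degree of the splitting field over Q equals the order of the Galois group, so first determine the group. The polynomial f is an irreducible sextic over Q, so G = Gal(f/Q) is one of the 16 transitive subgroups 6T1, ..., 6T16 of S_6. The discriminant of f is 94085654450176 = 9699776^2, a perfect square, so G is contained in A_6. The transitive groups of degree 6 contained in A_6 are: A_4 (6T4, order 12), S_4 (6T7, order 24), (C_3 x C_3) : C_4 (6T10, order 36), PSL(2,5) (6T12, order 60), A_6 (6T15, order 360). By Dedekind's theorem, for a prime p not dividing disc(f) the degrees of the irreducible factors of f mod p form the cycle type of an element of G. Factoring f modulo the 79 such primes p <= 419 (skipping 2, 31, which divide the discriminant), each new pattern first appears at: mod 3: f = (x^2 + 1)(x^4 + x^2 + 2x + 1), pattern 4+2; mod 5: f = (x^3 + x^2 + 4x + 3)(x^3 + 2x^2 + x + 3), pattern 3+3; mod 11: f = (x + 1)(x + 2)(x^2 + x + 4)(x^2 + 6x + 7), pattern 2+2+1+1; mod 67: f = (x + 1)(x + 6)(x + 7)(x + 13)(x + 30)(x + 65), pattern 1+1+1+1+1+1. No other pattern occurs in this range, so the set of observed cycle types is {4+2, 3+3, 2+2+1+1, 1+1+1+1+1+1}. The candidates containing elements of all these cycle types are S_4 (6T7) of order 24, (C_3 x C_3) : C_4 (6T10) of order 36, A_6 (6T15) of order 360; the others are excluded. The observed types are precisely the cycle types that occur in S_4 (6T7). Each of the other remaining candidates has further cycle types, and by the Chebotarev density theorem the matching factorization patterns would occur for a proportion of primes equal to their share of the group: (C_3 x C_3) : C_4 (6T10) additionally contains elements of type 3+1+1+1 (4 of its 36 elements, about 11% of primes); A_6 (6T15) additionally contains elements of type 5+1, 3+1+1+1 (184 of its 360 elements, about 51% of primes). None of the 79 primes tested shows any such pattern (for each of these groups the chance of that is below 10^-4), which rules them out. Hence G = S_4 (6T7), of order 24. The Galois group S_4 (6T7) has order 24, so the splitting field has degree 24 over Q.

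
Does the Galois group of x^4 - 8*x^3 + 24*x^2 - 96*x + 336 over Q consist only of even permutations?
The polynomial is irreducible of degree 4 over Q. Its discriminant is 1358954496 = 36864^2, a perfect square. A Galois group lies in the alternating group exactly when the discriminant is a square in Q, so the Galois group (A_4) is contained in A_4.

Yes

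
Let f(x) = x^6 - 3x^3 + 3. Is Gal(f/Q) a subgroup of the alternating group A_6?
The polynomial is irreducible of degree 6 over Q. Its discriminant is -177147, which is not a perfect square. A Galois group lies in the alternating group exactly when the discriminant is a square in Q, so the Galois group (C_3 x S_3) is not contained in A_6.

No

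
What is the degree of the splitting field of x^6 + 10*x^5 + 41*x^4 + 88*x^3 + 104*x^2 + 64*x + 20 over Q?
72

The degree of the splitting field over Q equals the order of the Galois group, so first determine the group. The polynomial f is an irreducible sextic over Q, so G = Gal(f/Q) is one of the 16 transitive subgroups 6T1, ..., 6T16 of S_6. The discriminant of f is -48037888, which is not a perfect square, so G is not contained in A_6. The transitive groups of degree 6 not contained in A_6 are: C_6 (6T1, order 6), S_3 (6T2, order 6), D_6 (6T3, order 12), C_3 x S_3 (6T5, order 18), A_4 x C_2 (6T6, order 24), S_4 (6T8, order 24), S_3 x S_3 (6T9, order 36), S_4 x C_2 (6T11, order 48), (S_3 x S_3) : C_2 (6T13, order 72), PGL(2,5) (6T14, order 120), S_6 (6T16, order 720). By Dedekind's theorem, for a prime p not dividing disc(f) the degrees of the irreducible factors of f mod p form the cycle type of an element of G. Factoring f modulo the 29 such primes p <= 113 (skipping 2, which divides the discriminant), each new pattern first appears at: mod 3: f = (x^6 + x^5 + 2x^4 + x^3 + 2x^2 + x + 2), pattern 6; mod 5: f = (x)(x^2 + 3)(x^3 + 3x + 3), pattern 3+2+1; mod 7: f = (x^2 + 6x + 6)(x^4 + 4x^3 + 4x^2 + 5x + 1), pattern 4+2; mod 17: f = (x^3 + 5x^2 + 8x + 12)(x^3 + 5x^2 + 8x + 13), pattern 3+3; mod 19: f = (x^2 + x + 6)(x^2 + 11x + 2)(x^2 + 17x + 8), pattern 2+2+2; mod 37: f = (x + 4)(x + 29)(x^2 + x + 4)(x^2 + 13x + 1), pattern 2+2+1+1; mod 41: f = (x + 9)(x + 38)(x + 40)(x^3 + 5x^2 + 8x + 22), pattern 3+1+1+1; mod 113: f = (x + 12)(x + 37)(x + 88)(x + 106)(x^2 + 106x + 92), pattern 2+1+1+1+1. No other pattern occurs in this range, so the set of observed cycle types is {6, 3+2+1, 4+2, 3+3, 2+2+2, 2+2+1+1, 3+1+1+1, 2+1+1+1+1}. The candidates containing elements of all these cycle types are (S_3 x S_3) : C_2 (6T13) of order 72, S_6 (6T16) of order 720; the others are excluded. The observed types are precisely the cycle types that occur in (S_3 x S_3) : C_2 (6T13) (apart from the identity). Each of the other remaining candidates has further cycle types, and by the Chebotarev density theorem the matching factorization patterns would occur for a proportion of primes equal to their share of the group: S_6 (6T16) additionally contains elements of type 5+1, 4+1+1 (234 of its 720 elements, about 32% of primes). None of the 29 primes tested shows any such pattern (for each of these groups the chance of that is below 10^-4), which rules them out. Hence G = (S_3 x S_3) : C_2 (6T13), of order 72. The Galois group (S_3 x S_3) : C_2 (6T13) has order 72, so the splitting field has degree 72 over Q.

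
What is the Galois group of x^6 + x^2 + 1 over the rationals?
S_4 x C_2

The polynomial f is an irreducible sextic over Q, so G = Gal(f/Q) is one of the 16 transitive subgroups 6T1, ..., 6T16 of S_6. The discriminant of f is -61504, which is not a perfect square, so G is not contained in A_6. The transitive groups of degree 6 not contained in A_6 are: C_6 (6T1, order 6), S_3 (6T2, order 6), D_6 (6T3, order 12), C_3 x S_3 (6T5, order 18), A_4 x C_2 (6T6, order 24), S_4 (6T8, order 24), S_3 x S_3 (6T9, order 36), S_4 x C_2 (6T11, order 48), (S_3 x S_3) : C_2 (6T13, order 72), PGL(2,5) (6T14, order 120), S_6 (6T16, order 720). By Dedekind's theorem, for a prime p not dividing disc(f) the degrees of the irreducible factors of f mod p form the cycle type of an element of G. Factoring f modulo the 17 such primes p <= 67 (skipping 2, 31, which divide the discriminant), each new pattern first appears at: mod 3: f = (x + 1)(x + 2)(x^4 + x^2 + 2), pattern 4+1+1; mod 5: f = (x^3 + 2x^2 + 2x + 2)(x^3 + 3x^2 + 2x + 3), pattern 3+3; mod 7: f = (x^6 + x^2 + 1), pattern 6; mod 11: f = (x^2 + 9)(x^2 + x + 7)(x^2 + 10x + 7), pattern 2+2+2; mod 13: f = (x^2 + 6)(x^4 + 7x^2 + 11), pattern 4+2; mod 37: f = (x + 5)(x + 32)(x^2 + 9x + 16)(x^2 + 28x + 16), pattern 2+2+1+1; mod 47: f = (x + 5)(x + 9)(x + 38)(x + 42)(x^2 + 12), pattern 2+1+1+1+1. No other pattern occurs in this range, so the set of observed cycle types is {4+1+1, 3+3, 6, 2+2+2, 4+2, 2+2+1+1, 2+1+1+1+1}. The candidates containing elements of all these cycle types are S_4 x C_2 (6T11) of order 48, S_6 (6T16) of order 720; the others are excluded. The observed types are precisely the cycle types that occur in S_4 x C_2 (6T11) (apart from the identity). Each of the other remaining candidates has further cycle types, and by the Chebotarev density theorem the matching factorization patterns would occur for a proportion of primes equal to their share of the group: S_6 (6T16) additionally contains elements of type 5+1, 3+2+1, 3+1+1+1 (304 of its 720 elements, about 42% of primes). None of the 17 primes tested shows any such pattern (for each of these groups the chance of that is below 10^-4), which rules them out. Hence G = S_4 x C_2 (6T11), of order 48.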